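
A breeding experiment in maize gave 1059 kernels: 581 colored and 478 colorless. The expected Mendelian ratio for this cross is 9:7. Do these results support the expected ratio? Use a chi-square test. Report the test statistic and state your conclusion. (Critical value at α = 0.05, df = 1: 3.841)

Under the 9:7 hypothesis (Σ ratio = 16, N = 1059):
  colored: 1059 × 9/16 = 595.6875
  colorless: 1059 × 7/16 = 463.3125
χ² = Σ (O − E)² / E
  colored: (581 − 595.6875)² / 595.6875 = 0.3621
  colorless: (478 − 463.3125)² / 463.3125 = 0.4656
χ² = 0.3621 + 0.4656 = 0.8277 ≈ 0.828
Degrees of freedom = 2 − 1 = 1; critical value at α = 0.05 is 3.841.
Since 0.828 < 3.841, we fail to reject the null hypothesis — the data are consistent with the 9:7 ratio.

0.828; consistent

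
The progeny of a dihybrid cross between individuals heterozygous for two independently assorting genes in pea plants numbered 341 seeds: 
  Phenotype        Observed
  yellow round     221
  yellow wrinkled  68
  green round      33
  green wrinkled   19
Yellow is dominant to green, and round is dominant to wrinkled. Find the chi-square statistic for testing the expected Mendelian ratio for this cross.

A dihybrid F₂ with independent assortment and complete dominance at both loci gives a 9:3:3:1 phenotypic ratio.
The 9:3:3:1 ratio has 16 parts, so with N = 341 the expected counts are:
  yellow round: 341 × 9/16 = 191.8125
  yellow wrinkled: 341 × 3/16 = 63.9375
  green round: 341 × 3/16 = 63.9375
  green wrinkled: 341 × 1/16 = 21.3125
χ² = Σ (O − E)² / E
  yellow round: (221 − 191.8125)² / 191.8125 = 4.4414
  yellow wrinkled: (68 − 63.9375)² / 63.9375 = 0.2581
  green round: (33 − 63.9375)² / 63.9375 = 14.9698
  green wrinkled: (19 − 21.3125)² / 21.3125 = 0.2509
χ² = 4.4414 + 0.2581 + 14.9698 + 0.2509 = 19.9202 ≈ 19.920

19.920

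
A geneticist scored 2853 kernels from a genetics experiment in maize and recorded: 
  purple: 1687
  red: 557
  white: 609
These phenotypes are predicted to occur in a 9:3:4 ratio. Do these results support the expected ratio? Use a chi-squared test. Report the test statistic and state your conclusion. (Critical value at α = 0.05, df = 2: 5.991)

Under the 9:3:4 hypothesis (Σ ratio = 16, N = 2853):
  purple: 2853 × 9/16 = 1604.8125
  red: 2853 × 3/16 = 534.9375
  white: 2853 × 4/16 = 713.25
χ² = Σ (O − E)² / E
  purple: (1687 − 1604.8125)² / 1604.8125 = 4.2091
  red: (557 − 534.9375)² / 534.9375 = 0.9099
  white: (609 − 713.25)² / 713.25 = 15.2374
χ² = 4.2091 + 0.9099 + 15.2374 = 20.3564 ≈ 20.356
Degrees of freedom = 3 − 1 = 2; critical value at α = 0.05 is 5.991.
Since 20.356 > 5.991, we reject the null hypothesis — the data do not fit the 9:3:4 ratio.

20.356; not consistent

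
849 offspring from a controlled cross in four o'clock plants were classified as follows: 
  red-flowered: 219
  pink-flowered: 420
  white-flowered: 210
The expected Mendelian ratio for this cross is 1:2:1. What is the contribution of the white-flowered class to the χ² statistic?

Total ratio parts = 4. Expected numbers out of 849:
  red-flowered: 849 × 1/4 = 212.25
  pink-flowered: 849 × 2/4 = 424.5
  white-flowered: 849 × 1/4 = 212.25
Contribution of white-flowered: (210 − 212.25)² / 212.25 = 0.0239

0.024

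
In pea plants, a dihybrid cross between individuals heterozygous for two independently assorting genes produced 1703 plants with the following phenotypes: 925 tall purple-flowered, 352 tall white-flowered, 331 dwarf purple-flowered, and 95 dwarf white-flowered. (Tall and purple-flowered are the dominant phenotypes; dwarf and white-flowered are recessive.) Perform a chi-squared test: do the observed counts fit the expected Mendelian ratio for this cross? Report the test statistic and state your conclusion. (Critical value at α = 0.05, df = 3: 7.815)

6.136; consistent

A dihybrid F₂ with independent assortment and complete dominance at both loci gives a 9:3:3:1 phenotypic ratio.
Under the 9:3:3:1 hypothesis (Σ ratio = 16, N = 1703):
  tall purple-flowered: 1703 × 9/16 = 957.9375
  tall white-flowered: 1703 × 3/16 = 319.3125
  dwarf purple-flowered: 1703 × 3/16 = 319.3125
  dwarf white-flowered: 1703 × 1/16 = 106.4375
χ² = Σ (O − E)² / E
  tall purple-flowered: (925 − 957.9375)² / 957.9375 = 1.1325
  tall white-flowered: (352 − 319.3125)² / 319.3125 = 3.3462
  dwarf purple-flowered: (331 − 319.3125)² / 319.3125 = 0.4278
  dwarf white-flowered: (95 − 106.4375)² / 106.4375 = 1.2290
χ² = 1.1325 + 3.3462 + 0.4278 + 1.2290 = 6.1355 ≈ 6.136
Degrees of freedom = 4 − 1 = 3; critical value at α = 0.05 is 7.815.
Since 6.136 < 7.815, we fail to reject the null hypothesis — the data are consistent with the 9:3:3:1 ratio.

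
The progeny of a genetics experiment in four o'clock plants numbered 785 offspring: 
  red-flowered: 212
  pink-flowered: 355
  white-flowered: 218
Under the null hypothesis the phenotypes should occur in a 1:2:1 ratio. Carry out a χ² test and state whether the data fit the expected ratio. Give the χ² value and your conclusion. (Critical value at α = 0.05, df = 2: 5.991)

Total ratio parts = 4. Expected numbers out of 785:
  red-flowered: 785 × 1/4 = 196.25
  pink-flowered: 785 × 2/4 = 392.5
  white-flowered: 785 × 1/4 = 196.25
χ² = Σ (O − E)² / E
  red-flowered: (212 − 196.25)² / 196.25 = 1.2640
  pink-flowered: (355 − 392.5)² / 392.5 = 3.5828
  white-flowered: (218 − 196.25)² / 196.25 = 2.4105
χ² = 1.2640 + 3.5828 + 2.4105 = 7.2573 ≈ 7.257
Degrees of freedom = 3 − 1 = 2; critical value at α = 0.05 is 5.991.
Since 7.257 > 5.991, we reject the null hypothesis — the data do not fit the 1:2:1 ratio.

7.257; not consistent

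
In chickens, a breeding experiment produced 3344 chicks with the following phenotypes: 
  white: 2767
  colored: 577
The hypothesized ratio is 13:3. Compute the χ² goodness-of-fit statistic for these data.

4.907

Under the 13:3 hypothesis (Σ ratio = 16, N = 3344):
  white: 3344 × 13/16 = 2717
  colored: 3344 × 3/16 = 627
χ² = Σ (O − E)² / E
  white: (2767 − 2717)² / 2717 = 0.9201
  colored: (577 − 627)² / 627 = 3.9872
χ² = 0.9201 + 3.9872 = 4.9073 ≈ 4.907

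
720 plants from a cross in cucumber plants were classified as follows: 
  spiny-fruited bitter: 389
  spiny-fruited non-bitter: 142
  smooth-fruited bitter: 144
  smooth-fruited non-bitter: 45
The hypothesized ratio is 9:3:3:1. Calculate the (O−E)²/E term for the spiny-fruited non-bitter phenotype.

0.363

The 9:3:3:1 ratio has 16 parts, so with N = 720 the expected counts are:
  spiny-fruited bitter: 720 × 9/16 = 405
  spiny-fruited non-bitter: 720 × 3/16 = 135
  smooth-fruited bitter: 720 × 3/16 = 135
  smooth-fruited non-bitter: 720 × 1/16 = 45
Contribution of spiny-fruited non-bitter: (142 − 135)² / 135 = 0.3630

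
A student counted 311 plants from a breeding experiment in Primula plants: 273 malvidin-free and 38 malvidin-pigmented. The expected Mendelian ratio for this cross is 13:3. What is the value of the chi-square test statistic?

Expected counts for N = 311 under a 13:3 ratio (total parts = 16):
  malvidin-free: 311 × 13/16 = 252.6875
  malvidin-pigmented: 311 × 3/16 = 58.3125
χ² = Σ (O − E)² / E
  malvidin-free: (273 − 252.6875)² / 252.6875 = 1.6328
  malvidin-pigmented: (38 − 58.3125)² / 58.3125 = 7.0756
χ² = 1.6328 + 7.0756 = 8.7084 ≈ 8.708

8.708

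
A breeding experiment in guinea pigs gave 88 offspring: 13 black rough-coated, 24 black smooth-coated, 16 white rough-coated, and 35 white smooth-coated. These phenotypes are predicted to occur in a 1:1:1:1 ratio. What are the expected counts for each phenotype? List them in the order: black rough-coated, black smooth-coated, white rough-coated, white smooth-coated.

Total ratio parts = 4. Expected numbers out of 88:
  black rough-coated: 88 × 1/4 = 22
  black smooth-coated: 88 × 1/4 = 22
  white rough-coated: 88 × 1/4 = 22
  white smooth-coated: 88 × 1/4 = 22

22, 22, 22, 22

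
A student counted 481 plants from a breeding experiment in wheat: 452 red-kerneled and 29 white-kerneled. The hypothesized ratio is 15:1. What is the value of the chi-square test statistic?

0.040

Expected counts for N = 481 under a 15:1 ratio (total parts = 16):
  red-kerneled: 481 × 15/16 = 450.9375
  white-kerneled: 481 × 1/16 = 30.0625
χ² = Σ (O − E)² / E
  red-kerneled: (452 − 450.9375)² / 450.9375 = 0.0025
  white-kerneled: (29 − 30.0625)² / 30.0625 = 0.0376
χ² = 0.0025 + 0.0376 = 0.0401 ≈ 0.040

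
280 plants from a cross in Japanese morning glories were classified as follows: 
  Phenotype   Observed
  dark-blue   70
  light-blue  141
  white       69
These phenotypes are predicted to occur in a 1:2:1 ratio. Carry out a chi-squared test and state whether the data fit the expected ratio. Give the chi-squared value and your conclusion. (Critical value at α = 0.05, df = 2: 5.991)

0.021; consistent

Under the 1:2:1 hypothesis (Σ ratio = 4, N = 280):
  dark-blue: 280 × 1/4 = 70
  light-blue: 280 × 2/4 = 140
  white: 280 × 1/4 = 70
χ² = Σ (O − E)² / E
  dark-blue: (70 − 70)² / 70 = 0.0000
  light-blue: (141 − 140)² / 140 = 0.0071
  white: (69 − 70)² / 70 = 0.0143
χ² = 0.0000 + 0.0071 + 0.0143 = 0.0214 ≈ 0.021
Degrees of freedom = 3 − 1 = 2; critical value at α = 0.05 is 5.991.
Since 0.021 < 5.991, we fail to reject the null hypothesis — the data are consistent with the 1:2:1 ratio.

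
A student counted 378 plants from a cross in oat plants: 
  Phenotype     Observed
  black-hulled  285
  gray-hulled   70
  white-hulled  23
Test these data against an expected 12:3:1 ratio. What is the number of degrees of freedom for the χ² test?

2

A goodness-of-fit test with 3 phenotype classes has df = 3 − 1 = 2.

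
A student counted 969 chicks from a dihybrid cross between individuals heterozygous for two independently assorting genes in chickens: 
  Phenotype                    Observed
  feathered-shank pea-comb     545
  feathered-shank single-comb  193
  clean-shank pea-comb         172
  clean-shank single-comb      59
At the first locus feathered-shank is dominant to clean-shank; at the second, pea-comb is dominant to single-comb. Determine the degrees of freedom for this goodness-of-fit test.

A dihybrid F₂ with independent assortment and complete dominance at both loci gives a 9:3:3:1 phenotypic ratio.
A goodness-of-fit test with 4 phenotype classes has df = 4 − 1 = 3.

3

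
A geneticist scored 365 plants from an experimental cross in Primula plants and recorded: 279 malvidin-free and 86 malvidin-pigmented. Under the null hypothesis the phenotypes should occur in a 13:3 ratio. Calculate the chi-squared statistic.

Total ratio parts = 16. Expected numbers out of 365:
  malvidin-free: 365 × 13/16 = 296.5625
  malvidin-pigmented: 365 × 3/16 = 68.4375
χ² = Σ (O − E)² / E
  malvidin-free: (279 − 296.5625)² / 296.5625 = 1.0401
  malvidin-pigmented: (86 − 68.4375)² / 68.4375 = 4.5069
χ² = 1.0401 + 4.5069 = 5.547

5.547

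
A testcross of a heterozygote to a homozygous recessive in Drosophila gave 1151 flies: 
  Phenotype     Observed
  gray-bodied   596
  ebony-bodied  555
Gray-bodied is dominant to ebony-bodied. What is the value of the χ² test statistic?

1.460

A testcross of a heterozygote (Aa × aa) gives a 1:1 phenotypic ratio.
Total ratio parts = 2. Expected numbers out of 1151:
  gray-bodied: 1151 × 1/2 = 575.5
  ebony-bodied: 1151 × 1/2 = 575.5
χ² = Σ (O − E)² / E
  gray-bodied: (596 − 575.5)² / 575.5 = 0.7302
  ebony-bodied: (555 − 575.5)² / 575.5 = 0.7302
χ² = 0.7302 + 0.7302 = 1.4604 ≈ 1.460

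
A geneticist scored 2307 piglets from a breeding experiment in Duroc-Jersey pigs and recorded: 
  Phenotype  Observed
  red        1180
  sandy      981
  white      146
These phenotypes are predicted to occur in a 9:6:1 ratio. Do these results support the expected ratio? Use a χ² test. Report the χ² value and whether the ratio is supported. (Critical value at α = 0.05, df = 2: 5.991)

26.216; not consistent

Total ratio parts = 16. Expected numbers out of 2307:
  red: 2307 × 9/16 = 1297.6875
  sandy: 2307 × 6/16 = 865.125
  white: 2307 × 1/16 = 144.1875
χ² = Σ (O − E)² / E
  red: (1180 − 1297.6875)² / 1297.6875 = 10.6731
  sandy: (981 − 865.125)² / 865.125 = 15.5203
  white: (146 − 144.1875)² / 144.1875 = 0.0228
χ² = 10.6731 + 15.5203 + 0.0228 = 26.2162 ≈ 26.216
Degrees of freedom = 3 − 1 = 2; critical value at α = 0.05 is 5.991.
Since 26.216 > 5.991, we reject the null hypothesis — the data do not fit the 9:6:1 ratio.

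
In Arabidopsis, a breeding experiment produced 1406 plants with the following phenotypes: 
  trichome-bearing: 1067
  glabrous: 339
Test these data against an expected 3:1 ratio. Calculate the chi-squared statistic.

0.593

The 3:1 ratio has 4 parts, so with N = 1406 the expected counts are:
  trichome-bearing: 1406 × 3/4 = 1054.5
  glabrous: 1406 × 1/4 = 351.5
χ² = Σ (O − E)² / E
  trichome-bearing: (1067 − 1054.5)² / 1054.5 = 0.1482
  glabrous: (339 − 351.5)² / 351.5 = 0.4445
χ² = 0.1482 + 0.4445 = 0.5927 ≈ 0.593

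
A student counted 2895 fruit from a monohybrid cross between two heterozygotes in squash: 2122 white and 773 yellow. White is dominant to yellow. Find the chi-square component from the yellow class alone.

3.351

For a monohybrid cross between heterozygotes with complete dominance, the expected phenotypic ratio is 3:1.
Expected counts for N = 2895 under a 3:1 ratio (total parts = 4):
  white: 2895 × 3/4 = 2171.25
  yellow: 2895 × 1/4 = 723.75
Contribution of yellow: (773 − 723.75)² / 723.75 = 3.3514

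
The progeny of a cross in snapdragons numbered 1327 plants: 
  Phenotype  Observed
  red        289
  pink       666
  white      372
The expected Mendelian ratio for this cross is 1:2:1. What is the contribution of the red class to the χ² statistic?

5.509

Under the 1:2:1 hypothesis (Σ ratio = 4, N = 1327):
  red: 1327 × 1/4 = 331.75
  pink: 1327 × 2/4 = 663.5
  white: 1327 × 1/4 = 331.75
Contribution of red: (289 − 331.75)² / 331.75 = 5.5089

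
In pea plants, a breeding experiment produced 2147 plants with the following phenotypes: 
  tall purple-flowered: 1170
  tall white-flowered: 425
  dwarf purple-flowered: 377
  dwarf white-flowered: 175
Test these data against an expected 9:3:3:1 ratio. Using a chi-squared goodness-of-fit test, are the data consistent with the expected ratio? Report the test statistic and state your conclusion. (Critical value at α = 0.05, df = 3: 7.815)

16.463; not consistent

The 9:3:3:1 ratio has 16 parts, so with N = 2147 the expected counts are:
  tall purple-flowered: 2147 × 9/16 = 1207.6875
  tall white-flowered: 2147 × 3/16 = 402.5625
  dwarf purple-flowered: 2147 × 3/16 = 402.5625
  dwarf white-flowered: 2147 × 1/16 = 134.1875
χ² = Σ (O − E)² / E
  tall purple-flowered: (1170 − 1207.6875)² / 1207.6875 = 1.1761
  tall white-flowered: (425 − 402.5625)² / 402.5625 = 1.2506
  dwarf purple-flowered: (377 − 402.5625)² / 402.5625 = 1.6232
  dwarf white-flowered: (175 − 134.1875)² / 134.1875 = 12.4129
χ² = 1.1761 + 1.2506 + 1.6232 + 12.4129 = 16.4628 ≈ 16.463
Degrees of freedom = 4 − 1 = 3; critical value at α = 0.05 is 7.815.
Since 16.463 > 7.815, we reject the null hypothesis — the data do not fit the 9:3:3:1 ratio.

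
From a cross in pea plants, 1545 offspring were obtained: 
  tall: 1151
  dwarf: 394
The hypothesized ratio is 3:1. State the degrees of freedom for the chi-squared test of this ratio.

1

A goodness-of-fit test with 2 phenotype classes has df = 2 − 1 = 1.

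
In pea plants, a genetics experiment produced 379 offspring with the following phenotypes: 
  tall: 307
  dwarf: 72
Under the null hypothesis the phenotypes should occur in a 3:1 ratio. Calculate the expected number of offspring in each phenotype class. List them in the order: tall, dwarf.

284.25, 94.75

Under the 3:1 hypothesis (Σ ratio = 4, N = 379):
  tall: 379 × 3/4 = 284.25
  dwarf: 379 × 1/4 = 94.75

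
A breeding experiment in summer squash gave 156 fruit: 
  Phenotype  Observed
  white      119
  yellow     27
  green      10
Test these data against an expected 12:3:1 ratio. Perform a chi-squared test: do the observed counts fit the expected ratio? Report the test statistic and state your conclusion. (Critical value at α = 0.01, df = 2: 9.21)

Under the 12:3:1 hypothesis (Σ ratio = 16, N = 156):
  white: 156 × 12/16 = 117
  yellow: 156 × 3/16 = 29.25
  green: 156 × 1/16 = 9.75
χ² = Σ (O − E)² / E
  white: (119 − 117)² / 117 = 0.0342
  yellow: (27 − 29.25)² / 29.25 = 0.1731
  green: (10 − 9.75)² / 9.75 = 0.0064
χ² = 0.0342 + 0.1731 + 0.0064 = 0.2137 ≈ 0.214
Degrees of freedom = 3 − 1 = 2; critical value at α = 0.01 is 9.21.
Since 0.214 < 9.21, we fail to reject the null hypothesis — the data are consistent with the 12:3:1 ratio.

0.214; consistent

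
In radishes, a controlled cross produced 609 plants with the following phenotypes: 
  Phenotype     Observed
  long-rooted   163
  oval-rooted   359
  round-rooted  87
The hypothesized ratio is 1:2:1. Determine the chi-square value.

38.478

Expected counts for N = 609 under a 1:2:1 ratio (total parts = 4):
  long-rooted: 609 × 1/4 = 152.25
  oval-rooted: 609 × 2/4 = 304.5
  round-rooted: 609 × 1/4 = 152.25
χ² = Σ (O − E)² / E
  long-rooted: (163 − 152.25)² / 152.25 = 0.7590
  oval-rooted: (359 − 304.5)² / 304.5 = 9.7545
  round-rooted: (87 − 152.25)² / 152.25 = 27.9643
χ² = 0.7590 + 9.7545 + 27.9643 = 38.4778 ≈ 38.478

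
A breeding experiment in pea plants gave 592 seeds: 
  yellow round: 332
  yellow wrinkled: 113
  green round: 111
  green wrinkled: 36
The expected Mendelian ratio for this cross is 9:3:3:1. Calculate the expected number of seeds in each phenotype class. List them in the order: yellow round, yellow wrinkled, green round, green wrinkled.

333, 111, 111, 37

Total ratio parts = 16. Expected numbers out of 592:
  yellow round: 592 × 9/16 = 333
  yellow wrinkled: 592 × 3/16 = 111
  green round: 592 × 3/16 = 111
  green wrinkled: 592 × 1/16 = 37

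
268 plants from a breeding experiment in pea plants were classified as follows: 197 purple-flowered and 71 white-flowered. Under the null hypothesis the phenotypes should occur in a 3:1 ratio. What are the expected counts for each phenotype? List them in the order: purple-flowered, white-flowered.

Total ratio parts = 4. Expected numbers out of 268:
  purple-flowered: 268 × 3/4 = 201
  white-flowered: 268 × 1/4 = 67

201, 67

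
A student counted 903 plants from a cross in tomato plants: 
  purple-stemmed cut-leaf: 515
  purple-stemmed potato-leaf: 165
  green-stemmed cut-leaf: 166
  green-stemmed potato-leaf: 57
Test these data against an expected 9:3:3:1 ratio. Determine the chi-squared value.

0.278

Total ratio parts = 16. Expected numbers out of 903:
  purple-stemmed cut-leaf: 903 × 9/16 = 507.9375
  purple-stemmed potato-leaf: 903 × 3/16 = 169.3125
  green-stemmed cut-leaf: 903 × 3/16 = 169.3125
  green-stemmed potato-leaf: 903 × 1/16 = 56.4375
χ² = Σ (O − E)² / E
  purple-stemmed cut-leaf: (515 − 507.9375)² / 507.9375 = 0.0982
  purple-stemmed potato-leaf: (165 − 169.3125)² / 169.3125 = 0.1098
  green-stemmed cut-leaf: (166 − 169.3125)² / 169.3125 = 0.0648
  green-stemmed potato-leaf: (57 − 56.4375)² / 56.4375 = 0.0056
χ² = 0.0982 + 0.1098 + 0.0648 + 0.0056 = 0.2784 ≈ 0.278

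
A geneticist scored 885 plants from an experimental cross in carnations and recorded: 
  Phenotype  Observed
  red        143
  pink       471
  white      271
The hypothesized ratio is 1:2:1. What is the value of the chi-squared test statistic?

Under the 1:2:1 hypothesis (Σ ratio = 4, N = 885):
  red: 885 × 1/4 = 221.25
  pink: 885 × 2/4 = 442.5
  white: 885 × 1/4 = 221.25
χ² = Σ (O − E)² / E
  red: (143 − 221.25)² / 221.25 = 27.6749
  pink: (471 − 442.5)² / 442.5 = 1.8356
  white: (271 − 221.25)² / 221.25 = 11.1867
χ² = 27.6749 + 1.8356 + 11.1867 = 40.6972 ≈ 40.697

40.697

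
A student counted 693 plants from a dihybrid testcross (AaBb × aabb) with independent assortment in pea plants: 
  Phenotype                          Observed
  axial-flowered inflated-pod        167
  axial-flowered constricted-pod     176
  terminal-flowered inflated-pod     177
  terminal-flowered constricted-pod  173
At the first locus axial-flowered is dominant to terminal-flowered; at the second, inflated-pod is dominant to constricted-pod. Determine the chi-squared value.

A dihybrid testcross with independent assortment gives a 1:1:1:1 ratio.
The 1:1:1:1 ratio has 4 parts, so with N = 693 the expected counts are:
  axial-flowered inflated-pod: 693 × 1/4 = 173.25
  axial-flowered constricted-pod: 693 × 1/4 = 173.25
  terminal-flowered inflated-pod: 693 × 1/4 = 173.25
  terminal-flowered constricted-pod: 693 × 1/4 = 173.25
χ² = Σ (O − E)² / E
  axial-flowered inflated-pod: (167 − 173.25)² / 173.25 = 0.2255
  axial-flowered constricted-pod: (176 − 173.25)² / 173.25 = 0.0437
  terminal-flowered inflated-pod: (177 − 173.25)² / 173.25 = 0.0812
  terminal-flowered constricted-pod: (173 − 173.25)² / 173.25 = 0.0004
χ² = 0.2255 + 0.0437 + 0.0812 + 0.0004 = 0.3508 ≈ 0.351

0.351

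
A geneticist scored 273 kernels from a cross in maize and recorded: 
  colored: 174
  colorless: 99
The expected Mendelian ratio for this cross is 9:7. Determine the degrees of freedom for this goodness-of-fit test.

1

A goodness-of-fit test with 2 phenotype classes has df = 2 − 1 = 1.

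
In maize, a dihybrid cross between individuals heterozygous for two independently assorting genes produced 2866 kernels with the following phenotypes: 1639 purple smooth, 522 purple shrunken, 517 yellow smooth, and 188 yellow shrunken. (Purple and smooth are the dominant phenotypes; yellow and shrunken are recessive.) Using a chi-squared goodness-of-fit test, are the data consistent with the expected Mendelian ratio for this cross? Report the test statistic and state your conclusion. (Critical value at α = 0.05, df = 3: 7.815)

A dihybrid F₂ with independent assortment and complete dominance at both loci gives a 9:3:3:1 phenotypic ratio.
Total ratio parts = 16. Expected numbers out of 2866:
  purple smooth: 2866 × 9/16 = 1612.125
  purple shrunken: 2866 × 3/16 = 537.375
  yellow smooth: 2866 × 3/16 = 537.375
  yellow shrunken: 2866 × 1/16 = 179.125
χ² = Σ (O − E)² / E
  purple smooth: (1639 − 1612.125)² / 1612.125 = 0.4480
  purple shrunken: (522 − 537.375)² / 537.375 = 0.4399
  yellow smooth: (517 − 537.375)² / 537.375 = 0.7725
  yellow shrunken: (188 − 179.125)² / 179.125 = 0.4397
χ² = 0.4480 + 0.4399 + 0.7725 + 0.4397 = 2.1001 ≈ 2.100
Degrees of freedom = 4 − 1 = 3; critical value at α = 0.05 is 7.815.
Since 2.100 < 7.815, we fail to reject the null hypothesis — the data are consistent with the 9:3:3:1 ratio.

2.100; consistent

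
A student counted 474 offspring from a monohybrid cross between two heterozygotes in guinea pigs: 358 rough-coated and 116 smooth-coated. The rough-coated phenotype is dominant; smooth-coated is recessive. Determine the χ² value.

For a monohybrid cross between heterozygotes with complete dominance, the expected phenotypic ratio is 3:1.
Total ratio parts = 4. Expected numbers out of 474:
  rough-coated: 474 × 3/4 = 355.5
  smooth-coated: 474 × 1/4 = 118.5
χ² = Σ (O − E)² / E
  rough-coated: (358 − 355.5)² / 355.5 = 0.0176
  smooth-coated: (116 − 118.5)² / 118.5 = 0.0527
χ² = 0.0176 + 0.0527 = 0.0703 ≈ 0.070

0.070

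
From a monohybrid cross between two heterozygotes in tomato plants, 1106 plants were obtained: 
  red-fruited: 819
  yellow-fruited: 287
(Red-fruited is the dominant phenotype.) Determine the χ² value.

For a monohybrid cross between heterozygotes with complete dominance, the expected phenotypic ratio is 3:1.
Under the 3:1 hypothesis (Σ ratio = 4, N = 1106):
  red-fruited: 1106 × 3/4 = 829.5
  yellow-fruited: 1106 × 1/4 = 276.5
χ² = Σ (O − E)² / E
  red-fruited: (819 − 829.5)² / 829.5 = 0.1329
  yellow-fruited: (287 − 276.5)² / 276.5 = 0.3987
χ² = 0.1329 + 0.3987 = 0.5316 ≈ 0.532

0.532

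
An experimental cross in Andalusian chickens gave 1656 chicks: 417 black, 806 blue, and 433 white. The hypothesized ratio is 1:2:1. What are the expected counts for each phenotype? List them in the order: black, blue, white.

414, 828, 414

Under the 1:2:1 hypothesis (Σ ratio = 4, N = 1656):
  black: 1656 × 1/4 = 414
  blue: 1656 × 2/4 = 828
  white: 1656 × 1/4 = 414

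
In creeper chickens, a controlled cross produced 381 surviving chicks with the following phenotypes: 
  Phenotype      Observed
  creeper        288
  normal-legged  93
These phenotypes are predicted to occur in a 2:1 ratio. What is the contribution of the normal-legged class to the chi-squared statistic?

9.102

Total ratio parts = 3. Expected numbers out of 381:
  creeper: 381 × 2/3 = 254
  normal-legged: 381 × 1/3 = 127
Contribution of normal-legged: (93 − 127)² / 127 = 9.1024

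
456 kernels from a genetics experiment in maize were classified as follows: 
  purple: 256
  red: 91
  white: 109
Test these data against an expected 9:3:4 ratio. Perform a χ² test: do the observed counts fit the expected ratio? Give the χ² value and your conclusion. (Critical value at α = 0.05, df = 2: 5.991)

0.574; consistent

Under the 9:3:4 hypothesis (Σ ratio = 16, N = 456):
  purple: 456 × 9/16 = 256.5
  red: 456 × 3/16 = 85.5
  white: 456 × 4/16 = 114
χ² = Σ (O − E)² / E
  purple: (256 − 256.5)² / 256.5 = 0.0010
  red: (91 − 85.5)² / 85.5 = 0.3538
  white: (109 − 114)² / 114 = 0.2193
χ² = 0.0010 + 0.3538 + 0.2193 = 0.5741 ≈ 0.574
Degrees of freedom = 3 − 1 = 2; critical value at α = 0.05 is 5.991.
Since 0.574 < 5.991, we fail to reject the null hypothesis — the data are consistent with the 9:3:4 ratio.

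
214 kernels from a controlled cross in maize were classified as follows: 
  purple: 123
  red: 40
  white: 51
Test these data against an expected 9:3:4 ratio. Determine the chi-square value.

0.174

Total ratio parts = 16. Expected numbers out of 214:
  purple: 214 × 9/16 = 120.375
  red: 214 × 3/16 = 40.125
  white: 214 × 4/16 = 53.5
χ² = Σ (O − E)² / E
  purple: (123 − 120.375)² / 120.375 = 0.0572
  red: (40 − 40.125)² / 40.125 = 0.0004
  white: (51 − 53.5)² / 53.5 = 0.1168
χ² = 0.0572 + 0.0004 + 0.1168 = 0.1744 ≈ 0.174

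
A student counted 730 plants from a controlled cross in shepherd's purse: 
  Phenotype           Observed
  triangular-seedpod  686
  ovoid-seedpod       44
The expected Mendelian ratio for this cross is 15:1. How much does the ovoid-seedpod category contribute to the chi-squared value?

Total ratio parts = 16. Expected numbers out of 730:
  triangular-seedpod: 730 × 15/16 = 684.375
  ovoid-seedpod: 730 × 1/16 = 45.625
Contribution of ovoid-seedpod: (44 − 45.625)² / 45.625 = 0.0579

0.058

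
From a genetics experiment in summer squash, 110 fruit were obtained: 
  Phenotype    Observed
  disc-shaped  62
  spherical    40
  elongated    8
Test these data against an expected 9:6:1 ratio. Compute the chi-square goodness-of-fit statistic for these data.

Expected counts for N = 110 under a 9:6:1 ratio (total parts = 16):
  disc-shaped: 110 × 9/16 = 61.875
  spherical: 110 × 6/16 = 41.25
  elongated: 110 × 1/16 = 6.875
χ² = Σ (O − E)² / E
  disc-shaped: (62 − 61.875)² / 61.875 = 0.0003
  spherical: (40 − 41.25)² / 41.25 = 0.0379
  elongated: (8 − 6.875)² / 6.875 = 0.1841
χ² = 0.0003 + 0.0379 + 0.1841 = 0.2223 ≈ 0.222

0.222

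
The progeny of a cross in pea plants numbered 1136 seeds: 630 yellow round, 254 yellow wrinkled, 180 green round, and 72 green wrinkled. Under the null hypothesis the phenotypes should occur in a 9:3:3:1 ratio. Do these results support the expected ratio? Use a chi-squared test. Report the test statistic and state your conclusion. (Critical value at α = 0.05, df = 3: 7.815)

Under the 9:3:3:1 hypothesis (Σ ratio = 16, N = 1136):
  yellow round: 1136 × 9/16 = 639
  yellow wrinkled: 1136 × 3/16 = 213
  green round: 1136 × 3/16 = 213
  green wrinkled: 1136 × 1/16 = 71
χ² = Σ (O − E)² / E
  yellow round: (630 − 639)² / 639 = 0.1268
  yellow wrinkled: (254 − 213)² / 213 = 7.8920
  green round: (180 − 213)² / 213 = 5.1127
  green wrinkled: (72 − 71)² / 71 = 0.0141
χ² = 0.1268 + 7.8920 + 5.1127 + 0.0141 = 13.1456 ≈ 13.146
Degrees of freedom = 4 − 1 = 3; critical value at α = 0.05 is 7.815.
Since 13.146 > 7.815, we reject the null hypothesis — the data do not fit the 9:3:3:1 ratio.

13.146; not consistent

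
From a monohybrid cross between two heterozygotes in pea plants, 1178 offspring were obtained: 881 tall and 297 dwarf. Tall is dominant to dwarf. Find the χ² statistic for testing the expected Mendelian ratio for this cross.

For a monohybrid cross between heterozygotes with complete dominance, the expected phenotypic ratio is 3:1.
Total ratio parts = 4. Expected numbers out of 1178:
  tall: 1178 × 3/4 = 883.5
  dwarf: 1178 × 1/4 = 294.5
χ² = Σ (O − E)² / E
  tall: (881 − 883.5)² / 883.5 = 0.0071
  dwarf: (297 − 294.5)² / 294.5 = 0.0212
χ² = 0.0071 + 0.0212 = 0.0283 ≈ 0.028

0.028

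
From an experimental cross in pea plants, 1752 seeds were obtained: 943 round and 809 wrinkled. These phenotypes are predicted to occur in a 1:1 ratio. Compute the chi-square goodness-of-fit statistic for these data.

Total ratio parts = 2. Expected numbers out of 1752:
  round: 1752 × 1/2 = 876
  wrinkled: 1752 × 1/2 = 876
χ² = Σ (O − E)² / E
  round: (943 − 876)² / 876 = 5.1244
  wrinkled: (809 − 876)² / 876 = 5.1244
χ² = 5.1244 + 5.1244 = 10.2488 ≈ 10.249

10.249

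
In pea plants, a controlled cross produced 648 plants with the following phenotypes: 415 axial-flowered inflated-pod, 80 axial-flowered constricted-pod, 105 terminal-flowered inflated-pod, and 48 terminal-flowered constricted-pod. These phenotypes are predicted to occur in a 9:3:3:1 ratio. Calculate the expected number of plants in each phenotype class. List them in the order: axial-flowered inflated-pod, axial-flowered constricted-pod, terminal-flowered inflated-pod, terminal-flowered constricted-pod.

364.5, 121.5, 121.5, 40.5

Expected counts for N = 648 under a 9:3:3:1 ratio (total parts = 16):
  axial-flowered inflated-pod: 648 × 9/16 = 364.5
  axial-flowered constricted-pod: 648 × 3/16 = 121.5
  terminal-flowered inflated-pod: 648 × 3/16 = 121.5
  terminal-flowered constricted-pod: 648 × 1/16 = 40.5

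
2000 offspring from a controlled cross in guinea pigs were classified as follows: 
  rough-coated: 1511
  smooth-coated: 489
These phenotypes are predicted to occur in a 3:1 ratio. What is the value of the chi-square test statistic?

0.323

Total ratio parts = 4. Expected numbers out of 2000:
  rough-coated: 2000 × 3/4 = 1500
  smooth-coated: 2000 × 1/4 = 500
χ² = Σ (O − E)² / E
  rough-coated: (1511 − 1500)² / 1500 = 0.0807
  smooth-coated: (489 − 500)² / 500 = 0.2420
χ² = 0.0807 + 0.2420 = 0.3227 ≈ 0.323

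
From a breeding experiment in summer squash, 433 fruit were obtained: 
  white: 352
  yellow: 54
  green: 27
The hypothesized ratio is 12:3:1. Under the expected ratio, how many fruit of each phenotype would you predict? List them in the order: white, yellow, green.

324.75, 81.1875, 27.0625

The 12:3:1 ratio has 16 parts, so with N = 433 the expected counts are:
  white: 433 × 12/16 = 324.75
  yellow: 433 × 3/16 = 81.1875
  green: 433 × 1/16 = 27.0625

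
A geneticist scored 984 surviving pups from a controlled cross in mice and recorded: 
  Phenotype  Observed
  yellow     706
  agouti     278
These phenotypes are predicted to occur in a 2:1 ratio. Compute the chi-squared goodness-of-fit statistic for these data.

The 2:1 ratio has 3 parts, so with N = 984 the expected counts are:
  yellow: 984 × 2/3 = 656
  agouti: 984 × 1/3 = 328
χ² = Σ (O − E)² / E
  yellow: (706 − 656)² / 656 = 3.8110
  agouti: (278 − 328)² / 328 = 7.6220
χ² = 3.8110 + 7.6220 = 11.433

11.433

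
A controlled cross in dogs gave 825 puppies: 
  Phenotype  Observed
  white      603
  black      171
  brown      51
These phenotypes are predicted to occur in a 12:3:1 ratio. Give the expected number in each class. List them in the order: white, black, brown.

The 12:3:1 ratio has 16 parts, so with N = 825 the expected counts are:
  white: 825 × 12/16 = 618.75
  black: 825 × 3/16 = 154.6875
  brown: 825 × 1/16 = 51.5625

618.75, 154.6875, 51.5625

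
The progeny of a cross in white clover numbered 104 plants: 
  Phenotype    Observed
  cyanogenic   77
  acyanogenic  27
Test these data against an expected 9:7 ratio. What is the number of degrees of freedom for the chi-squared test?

A goodness-of-fit test with 2 phenotype classes has df = 2 − 1 = 1.

1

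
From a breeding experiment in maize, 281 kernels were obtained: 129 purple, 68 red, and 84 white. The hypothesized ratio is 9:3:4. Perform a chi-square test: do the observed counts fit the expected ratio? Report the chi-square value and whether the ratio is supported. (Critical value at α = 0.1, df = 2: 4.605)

12.485; not consistent

The 9:3:4 ratio has 16 parts, so with N = 281 the expected counts are:
  purple: 281 × 9/16 = 158.0625
  red: 281 × 3/16 = 52.6875
  white: 281 × 4/16 = 70.25
χ² = Σ (O − E)² / E
  purple: (129 − 158.0625)² / 158.0625 = 5.3436
  red: (68 − 52.6875)² / 52.6875 = 4.4503
  white: (84 − 70.25)² / 70.25 = 2.6913
χ² = 5.3436 + 4.4503 + 2.6913 = 12.4852 ≈ 12.485
Degrees of freedom = 3 − 1 = 2; critical value at α = 0.1 is 4.605.
Since 12.485 > 4.605, we reject the null hypothesis — the data do not fit the 9:3:4 ratio.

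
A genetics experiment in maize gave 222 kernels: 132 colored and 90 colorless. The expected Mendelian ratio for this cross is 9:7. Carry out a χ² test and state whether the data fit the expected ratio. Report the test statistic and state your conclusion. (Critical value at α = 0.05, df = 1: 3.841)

0.929; consistent

Expected counts for N = 222 under a 9:7 ratio (total parts = 16):
  colored: 222 × 9/16 = 124.875
  colorless: 222 × 7/16 = 97.125
χ² = Σ (O − E)² / E
  colored: (132 − 124.875)² / 124.875 = 0.4065
  colorless: (90 − 97.125)² / 97.125 = 0.5227
χ² = 0.4065 + 0.5227 = 0.9292 ≈ 0.929
Degrees of freedom = 2 − 1 = 1; critical value at α = 0.05 is 3.841.
Since 0.929 < 3.841, we fail to reject the null hypothesis — the data are consistent with the 9:7 ratio.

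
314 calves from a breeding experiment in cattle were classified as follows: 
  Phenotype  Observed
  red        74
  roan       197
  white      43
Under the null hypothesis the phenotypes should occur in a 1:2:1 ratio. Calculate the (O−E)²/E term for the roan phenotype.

10.191

The 1:2:1 ratio has 4 parts, so with N = 314 the expected counts are:
  red: 314 × 1/4 = 78.5
  roan: 314 × 2/4 = 157
  white: 314 × 1/4 = 78.5
Contribution of roan: (197 − 157)² / 157 = 10.1911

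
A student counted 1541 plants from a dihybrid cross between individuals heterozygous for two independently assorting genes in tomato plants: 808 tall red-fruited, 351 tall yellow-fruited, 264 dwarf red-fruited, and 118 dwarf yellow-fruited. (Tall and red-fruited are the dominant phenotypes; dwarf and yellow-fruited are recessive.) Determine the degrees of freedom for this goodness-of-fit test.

3

A dihybrid F₂ with independent assortment and complete dominance at both loci gives a 9:3:3:1 phenotypic ratio.
A goodness-of-fit test with 4 phenotype classes has df = 4 − 1 = 3.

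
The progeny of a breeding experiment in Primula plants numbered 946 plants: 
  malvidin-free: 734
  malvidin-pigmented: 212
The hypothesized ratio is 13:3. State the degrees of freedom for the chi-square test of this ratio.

1

A goodness-of-fit test with 2 phenotype classes has df = 2 − 1 = 1.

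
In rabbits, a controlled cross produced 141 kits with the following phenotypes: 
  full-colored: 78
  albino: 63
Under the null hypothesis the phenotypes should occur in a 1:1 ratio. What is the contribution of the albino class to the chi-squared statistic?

0.798

The 1:1 ratio has 2 parts, so with N = 141 the expected counts are:
  full-colored: 141 × 1/2 = 70.5
  albino: 141 × 1/2 = 70.5
Contribution of albino: (63 − 70.5)² / 70.5 = 0.7979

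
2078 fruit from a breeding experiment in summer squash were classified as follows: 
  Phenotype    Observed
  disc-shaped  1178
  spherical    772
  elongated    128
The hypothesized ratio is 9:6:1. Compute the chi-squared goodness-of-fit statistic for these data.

Expected counts for N = 2078 under a 9:6:1 ratio (total parts = 16):
  disc-shaped: 2078 × 9/16 = 1168.875
  spherical: 2078 × 6/16 = 779.25
  elongated: 2078 × 1/16 = 129.875
χ² = Σ (O − E)² / E
  disc-shaped: (1178 − 1168.875)² / 1168.875 = 0.0712
  spherical: (772 − 779.25)² / 779.25 = 0.0675
  elongated: (128 − 129.875)² / 129.875 = 0.0271
χ² = 0.0712 + 0.0675 + 0.0271 = 0.1658 ≈ 0.166

0.166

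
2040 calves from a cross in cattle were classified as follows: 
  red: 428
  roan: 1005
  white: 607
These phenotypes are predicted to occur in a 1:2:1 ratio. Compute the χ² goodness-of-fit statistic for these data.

Total ratio parts = 4. Expected numbers out of 2040:
  red: 2040 × 1/4 = 510
  roan: 2040 × 2/4 = 1020
  white: 2040 × 1/4 = 510
χ² = Σ (O − E)² / E
  red: (428 − 510)² / 510 = 13.1843
  roan: (1005 − 1020)² / 1020 = 0.2206
  white: (607 − 510)² / 510 = 18.4490
χ² = 13.1843 + 0.2206 + 18.4490 = 31.8539 ≈ 31.854

31.854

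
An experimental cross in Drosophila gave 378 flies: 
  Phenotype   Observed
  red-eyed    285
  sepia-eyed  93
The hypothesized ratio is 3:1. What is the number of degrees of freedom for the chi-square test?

A goodness-of-fit test with 2 phenotype classes has df = 2 − 1 = 1.

1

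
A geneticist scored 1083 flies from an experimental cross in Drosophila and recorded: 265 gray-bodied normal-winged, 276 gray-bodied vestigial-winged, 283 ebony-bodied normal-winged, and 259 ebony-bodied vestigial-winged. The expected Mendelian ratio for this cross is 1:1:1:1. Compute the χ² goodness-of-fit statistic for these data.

1.288

The 1:1:1:1 ratio has 4 parts, so with N = 1083 the expected counts are:
  gray-bodied normal-winged: 1083 × 1/4 = 270.75
  gray-bodied vestigial-winged: 1083 × 1/4 = 270.75
  ebony-bodied normal-winged: 1083 × 1/4 = 270.75
  ebony-bodied vestigial-winged: 1083 × 1/4 = 270.75
χ² = Σ (O − E)² / E
  gray-bodied normal-winged: (265 − 270.75)² / 270.75 = 0.1221
  gray-bodied vestigial-winged: (276 − 270.75)² / 270.75 = 0.1018
  ebony-bodied normal-winged: (283 − 270.75)² / 270.75 = 0.5542
  ebony-bodied vestigial-winged: (259 − 270.75)² / 270.75 = 0.5099
χ² = 0.1221 + 0.1018 + 0.5542 + 0.5099 = 1.288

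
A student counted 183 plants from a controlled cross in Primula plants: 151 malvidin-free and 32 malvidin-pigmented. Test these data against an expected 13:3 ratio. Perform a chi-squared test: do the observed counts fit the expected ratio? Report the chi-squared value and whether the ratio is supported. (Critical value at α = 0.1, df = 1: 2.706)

Expected counts for N = 183 under a 13:3 ratio (total parts = 16):
  malvidin-free: 183 × 13/16 = 148.6875
  malvidin-pigmented: 183 × 3/16 = 34.3125
χ² = Σ (O − E)² / E
  malvidin-free: (151 − 148.6875)² / 148.6875 = 0.0360
  malvidin-pigmented: (32 − 34.3125)² / 34.3125 = 0.1559
χ² = 0.0360 + 0.1559 = 0.1919 ≈ 0.192
Degrees of freedom = 2 − 1 = 1; critical value at α = 0.1 is 2.706.
Since 0.192 < 2.706, we fail to reject the null hypothesis — the data are consistent with the 13:3 ratio.

0.192; consistent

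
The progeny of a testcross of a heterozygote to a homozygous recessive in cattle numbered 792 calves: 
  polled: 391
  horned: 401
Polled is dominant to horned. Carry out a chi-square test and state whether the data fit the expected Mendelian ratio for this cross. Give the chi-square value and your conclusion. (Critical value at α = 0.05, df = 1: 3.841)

A testcross of a heterozygote (Aa × aa) gives a 1:1 phenotypic ratio.
Total ratio parts = 2. Expected numbers out of 792:
  polled: 792 × 1/2 = 396
  horned: 792 × 1/2 = 396
χ² = Σ (O − E)² / E
  polled: (391 − 396)² / 396 = 0.0631
  horned: (401 − 396)² / 396 = 0.0631
χ² = 0.0631 + 0.0631 = 0.1262 ≈ 0.126
Degrees of freedom = 2 − 1 = 1; critical value at α = 0.05 is 3.841.
Since 0.126 < 3.841, we fail to reject the null hypothesis — the data are consistent with the 1:1 ratio.

0.126; consistent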